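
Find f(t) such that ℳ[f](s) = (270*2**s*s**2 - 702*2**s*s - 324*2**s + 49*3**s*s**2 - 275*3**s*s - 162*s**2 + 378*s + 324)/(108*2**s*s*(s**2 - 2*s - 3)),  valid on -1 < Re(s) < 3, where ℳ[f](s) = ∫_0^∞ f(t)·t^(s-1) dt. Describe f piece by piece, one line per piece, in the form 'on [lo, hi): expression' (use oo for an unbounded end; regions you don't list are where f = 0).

on [0, 1/2): t
on [1/2, 1): 2*t + 1
on [1, 3/2): t/2
on [3/2, oo): t**(-3)

f breaks at 1/2, 1, 3/2 into 4 integrals to sum
between 0 and 1/2 the integrand is t·t^(s-1)
segment [1/2, 1) carries (2*t + 1); integrate it
between 1 and 3/2 the integrand is t/2·t^(s-1)
∫ t**(-3)·t^(s-1) over [3/2, ∞)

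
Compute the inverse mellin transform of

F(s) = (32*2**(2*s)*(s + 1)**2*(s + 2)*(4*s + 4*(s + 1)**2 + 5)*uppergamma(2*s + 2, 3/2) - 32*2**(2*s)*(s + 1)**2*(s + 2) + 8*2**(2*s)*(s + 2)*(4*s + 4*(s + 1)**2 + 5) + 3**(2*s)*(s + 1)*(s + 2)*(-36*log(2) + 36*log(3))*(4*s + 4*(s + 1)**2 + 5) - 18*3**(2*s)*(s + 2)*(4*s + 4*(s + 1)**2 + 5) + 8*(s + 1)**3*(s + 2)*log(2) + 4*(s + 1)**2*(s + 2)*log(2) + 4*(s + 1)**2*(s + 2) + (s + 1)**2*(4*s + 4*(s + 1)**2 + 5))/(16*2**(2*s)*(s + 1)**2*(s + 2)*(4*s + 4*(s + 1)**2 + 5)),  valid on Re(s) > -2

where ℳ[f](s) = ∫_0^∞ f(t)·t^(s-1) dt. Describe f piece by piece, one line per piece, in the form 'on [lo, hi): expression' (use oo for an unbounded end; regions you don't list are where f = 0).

peel off the shared t-power: t**(3/2) on [0, 1/4); t*log(sqrt(t)) on [1/4, 1); sqrt(t)*log(sqrt(t)) on [1, 9/4); …
undo the power substitution: t**3 on [0, 1/2); t**2*log(t) on [1/2, 1); t*log(t) on [1, 3/2); …
remove the shared t-power first: t**2 on [0, 1/2); t*log(t) on [1/2, 1); log(t) on [1, 3/2); …
the 4 pieces separated at 1/4, 1, 9/4 each add one integral
the [0, 1/4) slice contributes ∫ t**2·t^(s-1) dt
∫ over [1/4, 1) of t**(3/2)*log(sqrt(t))·t^(s-1) joins the sum
[1, 9/4) adds the kernel integral of t*log(sqrt(t))
segment 9/4 to ∞ holds t*exp(-sqrt(t)); add its integral

on [0, 1/4): t**2
on [1/4, 1): t**(3/2)*log(sqrt(t))
on [1, 9/4): t*log(sqrt(t))
on [9/4, oo): t*exp(-sqrt(t))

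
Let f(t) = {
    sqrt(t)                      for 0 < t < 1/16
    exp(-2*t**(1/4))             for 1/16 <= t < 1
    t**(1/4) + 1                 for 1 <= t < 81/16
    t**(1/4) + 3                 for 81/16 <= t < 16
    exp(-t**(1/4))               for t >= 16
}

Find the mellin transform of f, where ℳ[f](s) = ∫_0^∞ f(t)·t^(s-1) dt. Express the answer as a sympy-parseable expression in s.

(40*2**(8*s)*s*(2*s + 1) + 6*2**(8*s)*(2*s + 1) + 8*2**(4*s)*s*(2*s + 1)*(4*s + 1)*uppergamma(4*s, 2) - 16*2**(4*s)*s*(2*s + 1) - 2*2**(4*s)*(2*s + 1) - 16*81**s*s*(2*s + 1) - 4*81**s*(2*s + 1) + 8*s*(2*s + 1)*(4*s + 1)*uppergamma(4*s, 1) - 8*s*(2*s + 1)*(4*s + 1)*uppergamma(4*s, 2) + s*(4*s + 1))/(2*2**(4*s)*s*(2*s + 1)*(4*s + 1))
  Re(s) > -1/2

reversing the power substitution: t on [0, 1/4); exp(-2*sqrt(t)) on [1/4, 1); sqrt(t) + 1 on [1, 9/4); …
strip the power substitution: t**2 on [0, 1/2); exp(-2*t) on [1/2, 1); t + 1 on [1, 3/2); …
f breaks at 1/16, 1, 81/16, 16 into 5 integrals to sum
∫ over [0, 1/16) of sqrt(t)·t^(s-1) joins the sum
[1/16, 1) adds the kernel integral of exp(-2*t**(1/4))
over [1, 81/16), the kernel integral of (t**(1/4) + 1) enters the sum
on [81/16, 16): add ∫ (t**(1/4) + 3)·t^(s-1) dt
∫ exp(-t**(1/4))·t^(s-1) over [16, ∞)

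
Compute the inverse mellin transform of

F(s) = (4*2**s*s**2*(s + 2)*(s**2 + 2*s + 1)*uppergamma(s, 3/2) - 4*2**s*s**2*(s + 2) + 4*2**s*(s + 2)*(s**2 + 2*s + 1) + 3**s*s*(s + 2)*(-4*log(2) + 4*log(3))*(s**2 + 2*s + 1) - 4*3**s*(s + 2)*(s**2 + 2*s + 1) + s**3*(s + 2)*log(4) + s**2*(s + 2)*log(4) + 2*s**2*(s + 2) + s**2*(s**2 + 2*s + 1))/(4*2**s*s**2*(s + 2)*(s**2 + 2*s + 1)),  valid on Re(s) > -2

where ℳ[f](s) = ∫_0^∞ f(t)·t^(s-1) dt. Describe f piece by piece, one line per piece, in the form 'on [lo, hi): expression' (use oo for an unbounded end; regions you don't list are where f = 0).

integrate the 4 segments split at 1/2, 1, 3/2, then add the results
on [0, 1/2) integrate f = t**2 against the kernel
segment [1/2, 1) carries t*log(t); integrate it
piece [1, 3/2): integrate log(t) against the kernel
∫ over [3/2, ∞) of exp(-t)·t^(s-1) joins the sum

on [0, 1/2): t**2
on [1/2, 1): t*log(t)
on [1, 3/2): log(t)
on [3/2, oo): exp(-t)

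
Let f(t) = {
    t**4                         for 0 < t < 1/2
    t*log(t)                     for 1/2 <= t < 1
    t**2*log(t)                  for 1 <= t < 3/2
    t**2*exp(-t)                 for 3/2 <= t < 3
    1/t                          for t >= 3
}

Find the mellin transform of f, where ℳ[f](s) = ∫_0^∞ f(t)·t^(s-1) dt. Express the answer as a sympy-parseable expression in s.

(48*2**s*(s - 1)*(s + 2)**2*(s + 4)*(2*s - (s + 2)**2 + 3)*uppergamma(s + 2, 3/2) - 48*2**s*(s - 1)*(s + 2)**2*(s + 4)*(2*s - (s + 2)**2 + 3)*uppergamma(s + 2, 3) + 48*2**s*(s - 1)*(s + 2)**2*(s + 4) + 48*2**s*(s - 1)*(s + 4)*(2*s - (s + 2)**2 + 3) + 3**s*(s - 1)*(s + 2)*(s + 4)*(-108*log(2) + 108*log(3))*(2*s - (s + 2)**2 + 3) - 108*3**s*(s - 1)*(s + 4)*(2*s - (s + 2)**2 + 3) - 16*6**s*(s + 2)**2*(s + 4)*(2*s - (s + 2)**2 + 3) - 24*(s - 1)*(s + 2)**3*(s + 4)*log(2) - 24*(s - 1)*(s + 2)**2*(s + 4) + 24*(s - 1)*(s + 2)**2*(s + 4)*log(2) + 3*(s - 1)*(s + 2)**2*(2*s - (s + 2)**2 + 3))/(48*2**s*(s - 1)*(s + 2)**2*(s + 4)*(2*s - (s + 2)**2 + 3))
  -4 < Re(s) < 1

back out the shared t-power: t**2 on [0, 1/2); log(t)/t on [1/2, 1); log(t) on [1, 3/2); …
treat the 5 regions marked off by 1/2, 1, 3/2, 3 separately and sum
∫ t**4·t^(s-1) over [0, 1/2)
segment [1/2, 1) carries t*log(t); integrate it
for t in [1, 3/2): the term is ∫ t**2*log(t)·t^(s-1)
segment [3/2, 3) carries t**2*exp(-t); integrate it
the [3, ∞) slice contributes ∫ 1/t·t^(s-1) dt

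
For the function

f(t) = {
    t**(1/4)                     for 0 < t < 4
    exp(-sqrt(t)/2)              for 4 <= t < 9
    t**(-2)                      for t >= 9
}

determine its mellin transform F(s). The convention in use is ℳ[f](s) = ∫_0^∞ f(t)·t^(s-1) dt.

(162*2**(2*s)*(s - 2)*(4*s + 1)*uppergamma(2*s, 1) - 162*2**(2*s)*(s - 2)*(4*s + 1)*uppergamma(2*s, 3/2) + 324*2**(2*s + 1/2)*(s - 2) - 9**s*(4*s + 1))/(81*(s - 2)*(4*s + 1))
  -1/4 < Re(s) < 2

remove the power substitution first: sqrt(t) on [0, 2); exp(-t/2) on [2, 3); t**(-4) on [3, ∞)
treat the 3 regions marked off by 4, 9 separately and sum
over [0, 4), the kernel integral of t**(1/4) enters the sum
on [4, 9): add ∫ exp(-sqrt(t)/2)·t^(s-1) dt
piece [9, ∞): integrate t**(-2) against the kernel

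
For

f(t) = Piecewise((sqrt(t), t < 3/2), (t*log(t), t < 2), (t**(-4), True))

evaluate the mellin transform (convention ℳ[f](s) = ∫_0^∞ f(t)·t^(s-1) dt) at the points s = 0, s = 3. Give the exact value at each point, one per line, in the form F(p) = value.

summing 3 kernel integrals split by 3/2, 2 yields ℳ[f](s)
on [0, 3/2) integrate f = sqrt(t) against the kernel
∫ t*log(t)·t^(s-1) over [3/2, 2)
for t in [2, ∞): the term is ∫ t**(-4)·t^(s-1)

F(0) = -31/64 + log(8*sqrt(6)/9) + sqrt(6)
F(3) = -81*log(3)/64 - 47/256 + 27*sqrt(6)/56 + 337*log(2)/64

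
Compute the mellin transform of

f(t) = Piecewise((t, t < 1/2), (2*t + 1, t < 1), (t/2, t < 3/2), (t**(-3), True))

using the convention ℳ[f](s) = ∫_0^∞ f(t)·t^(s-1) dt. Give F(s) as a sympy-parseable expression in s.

(270*2**s*s**2 - 702*2**s*s - 324*2**s + 49*3**s*s**2 - 275*3**s*s - 162*s**2 + 378*s + 324)/(108*2**s*s*(s**2 - 2*s - 3))
  -1 < Re(s) < 3

summing 4 kernel integrals split by 1/2, 1, 3/2 yields ℳ[f](s)
segment 0 to 1/2 holds t; add its integral
for t in [1/2, 1): the term is ∫ (2*t + 1)·t^(s-1)
segment 1 to 3/2 holds t/2; add its integral
∫ over [3/2, ∞) of t**(-3)·t^(s-1) joins the sum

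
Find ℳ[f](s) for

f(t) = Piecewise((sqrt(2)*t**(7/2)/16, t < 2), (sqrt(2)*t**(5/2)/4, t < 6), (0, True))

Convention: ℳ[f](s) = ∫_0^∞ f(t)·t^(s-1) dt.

2**(s + 1)*(3**(s + 5/2)*(4*s + 14) - 2*s - 9)/((2*s + 5)*(2*s + 7))
  Re(s) > -7/2

remove the common scale on t first: t**(7/2) on [0, 1); 2*t**(5/2) on [1, 3)
undo the shared t-power: t**(3/2) on [0, 1); 2*sqrt(t) on [1, 3)
split f at 2: ℳ[f](s) collects 2 kernel integrals
segment [0, 2) carries sqrt(2)*t**(7/2)/16; integrate it
the [2, 6) slice contributes ∫ sqrt(2)*t**(5/2)/4·t^(s-1) dt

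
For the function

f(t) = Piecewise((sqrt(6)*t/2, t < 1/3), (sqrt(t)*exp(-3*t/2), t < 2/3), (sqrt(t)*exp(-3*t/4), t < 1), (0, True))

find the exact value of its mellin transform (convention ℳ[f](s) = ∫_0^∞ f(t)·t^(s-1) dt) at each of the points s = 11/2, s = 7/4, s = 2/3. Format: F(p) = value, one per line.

the shared t-power comes off first: sqrt(6)*sqrt(t)/2 on [0, 1/3); exp(-3*t/2) on [1/3, 2/3); exp(-3*t/4) on [2/3, 1)
reversing the common scale on t: sqrt(t) on [0, 1/2); exp(-t) on [1/2, 1); exp(-t/2) on [1, 3/2)
breakpoints 1/3, 2/3: one integral from each of the 3 segments
the [0, 1/3) slice contributes ∫ sqrt(6)*t/2·t^(s-1) dt
piece [1/3, 2/3): integrate sqrt(t)*exp(-3*t/2) against the kernel
[2/3, 1) adds the kernel integral of sqrt(t)*exp(-3*t/4)

F(11/2) = -346804*exp(-3/4)/243 - 20864*exp(-1)/729 + sqrt(2)/9477 + 823030*exp(-1/2)/729
F(7/4) = 2*3**(3/4)*(-88*sqrt(2)*uppergamma(9/4, 3/4) - 22*2**(1/4)*uppergamma(9/4, 1) + sqrt(2) + 22*2**(1/4)*uppergamma(9/4, 1/2) + 88*sqrt(2)*uppergamma(9/4, 1/2))/297
F(2/3) = 3**(5/6)*(-40*2**(1/3)*uppergamma(7/6, 3/4) - 20*2**(1/6)*uppergamma(7/6, 1) + 3*sqrt(2) + 20*2**(1/6)*uppergamma(7/6, 1/2) + 40*2**(1/3)*uppergamma(7/6, 1/2))/90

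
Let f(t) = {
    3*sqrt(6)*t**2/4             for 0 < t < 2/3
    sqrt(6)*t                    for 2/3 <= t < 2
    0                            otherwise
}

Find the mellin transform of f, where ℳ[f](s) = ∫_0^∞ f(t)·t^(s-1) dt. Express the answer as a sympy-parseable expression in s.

(2/3)**(s + 1/2)*(6*3**s*(s + 2) - s - 3)/((s + 1)*(s + 2))
  Re(s) > -2

back out the shared t-power: 3*sqrt(6)*t**(3/2)/4 on [0, 2/3); sqrt(6)*sqrt(t) on [2/3, 2)
strip the common scale on t: t**(3/2) on [0, 1); 2*sqrt(t) on [1, 3)
cuts at 2/3: linearity sums the 2 kernel integrals
over [0, 2/3), the kernel integral of 3*sqrt(6)*t**2/4 enters the sum
piece [2/3, 2): integrate sqrt(6)*t against the kernel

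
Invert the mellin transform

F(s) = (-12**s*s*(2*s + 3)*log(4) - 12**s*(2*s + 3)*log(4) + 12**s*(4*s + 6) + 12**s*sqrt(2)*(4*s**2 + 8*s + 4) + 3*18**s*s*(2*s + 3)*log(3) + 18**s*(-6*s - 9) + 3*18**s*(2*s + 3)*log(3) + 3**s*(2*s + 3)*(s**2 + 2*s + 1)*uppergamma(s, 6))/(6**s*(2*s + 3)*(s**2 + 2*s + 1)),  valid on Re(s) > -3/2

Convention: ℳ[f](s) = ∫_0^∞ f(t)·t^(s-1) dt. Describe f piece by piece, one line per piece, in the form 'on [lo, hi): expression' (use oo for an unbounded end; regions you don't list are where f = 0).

decompose at 2, 3; ℳ[f](s) sums the 3 pieces' integrals
on [0, 2) integrate f = t**(3/2) against the kernel
∫ over [2, 3) of t*log(t)·t^(s-1) joins the sum
the [3, ∞) slice contributes ∫ exp(-2*t)·t^(s-1) dt

on [0, 2): t**(3/2)
on [2, 3): t*log(t)
on [3, oo): exp(-2*t)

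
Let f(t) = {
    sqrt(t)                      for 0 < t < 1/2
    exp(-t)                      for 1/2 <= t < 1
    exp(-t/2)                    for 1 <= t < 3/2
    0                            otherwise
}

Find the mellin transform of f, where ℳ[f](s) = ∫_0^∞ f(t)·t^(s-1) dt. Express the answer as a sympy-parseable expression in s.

(2**s*(2*s + 1)*uppergamma(s, 1/2) - 2**s*(2*s + 1)*uppergamma(s, 1) + 4**s*(2*s + 1)*uppergamma(s, 1/2) - 4**s*(2*s + 1)*uppergamma(s, 3/4) + sqrt(2))/(2**s*(2*s + 1))
  Re(s) > -1/2

treat the 3 regions marked off by 1/2, 1 separately and sum
on [0, 1/2): add ∫ sqrt(t)·t^(s-1) dt
[1/2, 1) adds the kernel integral of exp(-t)
∫ exp(-t/2)·t^(s-1) over [1, 3/2)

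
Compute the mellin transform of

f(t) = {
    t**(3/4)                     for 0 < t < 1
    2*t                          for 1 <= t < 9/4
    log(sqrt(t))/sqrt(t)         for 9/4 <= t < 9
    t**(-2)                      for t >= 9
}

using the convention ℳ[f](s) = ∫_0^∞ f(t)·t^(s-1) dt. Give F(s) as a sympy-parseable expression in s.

(324*2**(2*s)*(2*s - 4)*(2*s + 2)*(4*s**2 - 4*s + 1) - 324*2**(2*s)*(2*s - 4)*(4*s + 3)*(4*s**2 - 4*s + 1) - 216*3**(2*s)*s*(2*s - 4)*(2*s + 2)*(4*s + 3)*log(3) + 216*3**(2*s)*s*(2*s - 4)*(2*s + 2)*(4*s + 3)*log(2) - 108*3**(2*s)*(2*s - 4)*(2*s + 2)*(4*s + 3)*log(2) + 108*3**(2*s)*(2*s - 4)*(2*s + 2)*(4*s + 3) + 108*3**(2*s)*(2*s - 4)*(2*s + 2)*(4*s + 3)*log(3) + 729*3**(2*s)*(2*s - 4)*(4*s + 3)*(4*s**2 - 4*s + 1) + 108*6**(2*s)*s*(2*s - 4)*(2*s + 2)*(4*s + 3)*log(3) - 54*6**(2*s)*(2*s - 4)*(2*s + 2)*(4*s + 3)*log(3) - 54*6**(2*s)*(2*s - 4)*(2*s + 2)*(4*s + 3) - 2*6**(2*s)*(2*s + 2)*(4*s + 3)*(4*s**2 - 4*s + 1))/(81*2**(2*s)*(2*s - 4)*(2*s + 2)*(4*s + 3)*(4*s**2 - 4*s + 1))
  -3/4 < Re(s) < 2

invert the power substitution to get t**(3/2) on [0, 1); 2*t**2 on [1, 3/2); log(t)/t on [3/2, 3); …
slice at 1, 9/4, 9, transform all 4 pieces, and sum them
for t in [0, 1): the term is ∫ t**(3/4)·t^(s-1)
on [1, 9/4): add ∫ 2*t·t^(s-1) dt
over [9/4, 9), the kernel integral of log(sqrt(t))/sqrt(t) enters the sum
segment 9 to ∞ holds t**(-2); add its integral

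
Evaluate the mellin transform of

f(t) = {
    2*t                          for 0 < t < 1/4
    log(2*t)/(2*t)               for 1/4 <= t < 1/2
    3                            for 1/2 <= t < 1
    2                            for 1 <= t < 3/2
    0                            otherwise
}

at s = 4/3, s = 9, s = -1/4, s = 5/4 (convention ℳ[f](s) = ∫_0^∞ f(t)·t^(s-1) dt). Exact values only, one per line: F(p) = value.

F(4/3) = -45*2**(2/3)/16 + 3*2**(1/3)*log(2)/4 + 3/4 + 9*12**(1/3)/8 + 255*2**(1/3)/112
F(9) = log(2)/1048576 + 3266548597/377487360
F(-1/4) = 2*sqrt(2)*(-50*6**(3/4) - 75*sqrt(2) - 60*log(2) + 73 + 213*2**(3/4))/75
F(5/4) = sqrt(2)*(-828*2**(1/4) + 72*sqrt(2) + 180*log(2) + 216*6**(1/4) + 725)/180

invert the common scale on t to get t on [0, 1/2); log(t)/t on [1/2, 1); 3 on [1, 2); …
the 4 pieces separated at 1/4, 1/2, 1 each add one integral
on [0, 1/4) integrate f = 2*t against the kernel
between 1/4 and 1/2 the integrand is log(2*t)/(2*t)·t^(s-1)
on [1/2, 1): add ∫ 3·t^(s-1) dt
segment [1, 3/2) carries 2; integrate it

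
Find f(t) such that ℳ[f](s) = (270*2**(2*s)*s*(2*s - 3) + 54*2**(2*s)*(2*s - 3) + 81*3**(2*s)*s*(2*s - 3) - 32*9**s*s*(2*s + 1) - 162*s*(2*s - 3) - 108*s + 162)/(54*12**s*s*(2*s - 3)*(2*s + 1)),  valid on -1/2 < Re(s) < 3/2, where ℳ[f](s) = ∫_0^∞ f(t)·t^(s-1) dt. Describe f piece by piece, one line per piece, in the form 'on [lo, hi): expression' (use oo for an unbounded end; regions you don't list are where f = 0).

strip the common scale on t: sqrt(t) on [0, 1/4); 2*sqrt(t) + 1 on [1/4, 1); sqrt(t)/2 on [1, 9/4); …
back out the power substitution: t on [0, 1/2); 2*t + 1 on [1/2, 1); t/2 on [1, 3/2); …
slice at 1/12, 1/3, 3/4, transform all 4 pieces, and sum them
segment [0, 1/12) carries sqrt(3)*sqrt(t); integrate it
over [1/12, 1/3), the kernel integral of (2*sqrt(3)*sqrt(t) + 1) enters the sum
over [1/3, 3/4), the kernel integral of sqrt(3)*sqrt(t)/2 enters the sum
segment [3/4, ∞) carries sqrt(3)/(9*t**(3/2)); integrate it

on [0, 1/12): sqrt(3)*sqrt(t)
on [1/12, 1/3): 2*sqrt(3)*sqrt(t) + 1
on [1/3, 3/4): sqrt(3)*sqrt(t)/2
on [3/4, oo): sqrt(3)/(9*t**(3/2))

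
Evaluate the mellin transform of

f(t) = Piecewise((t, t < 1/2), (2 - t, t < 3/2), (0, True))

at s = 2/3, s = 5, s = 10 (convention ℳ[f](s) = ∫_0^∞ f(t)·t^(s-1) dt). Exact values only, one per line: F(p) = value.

integrate the 2 segments split at 1/2, then add the results
piece [0, 1/2): integrate t against the kernel
between 1/2 and 3/2 the integrand is (2 - t)·t^(s-1)

F(2/3) = 3*2**(1/3)*(-8 + 7*3**(2/3))/20
F(5) = 2173/1920
F(10) = 413331/112640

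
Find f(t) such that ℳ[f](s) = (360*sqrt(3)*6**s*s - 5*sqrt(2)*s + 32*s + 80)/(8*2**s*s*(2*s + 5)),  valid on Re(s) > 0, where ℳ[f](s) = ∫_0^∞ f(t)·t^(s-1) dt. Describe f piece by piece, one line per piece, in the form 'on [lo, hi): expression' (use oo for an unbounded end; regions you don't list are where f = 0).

on [0, 1/2): 2
on [1/2, 3): 5*t**(5/2)/2

split f at 1/2: ℳ[f](s) collects 2 kernel integrals
for t in [0, 1/2): the term is ∫ 2·t^(s-1)
segment [1/2, 3) carries 5*t**(5/2)/2; integrate it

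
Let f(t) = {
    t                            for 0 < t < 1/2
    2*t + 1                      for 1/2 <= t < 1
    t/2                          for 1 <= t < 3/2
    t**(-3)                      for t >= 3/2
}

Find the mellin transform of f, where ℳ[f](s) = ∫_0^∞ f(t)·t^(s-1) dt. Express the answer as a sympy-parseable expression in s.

(270*2**s*s**2 - 702*2**s*s - 324*2**s + 49*3**s*s**2 - 275*3**s*s - 162*s**2 + 378*s + 324)/(108*2**s*s*(s**2 - 2*s - 3))
  -1 < Re(s) < 3

treat the 4 regions marked off by 1/2, 1, 3/2 separately and sum
on [0, 1/2) integrate f = t against the kernel
piece [1/2, 1): integrate (2*t + 1) against the kernel
[1, 3/2) adds the kernel integral of t/2
for t in [3/2, ∞): the term is ∫ t**(-3)·t^(s-1)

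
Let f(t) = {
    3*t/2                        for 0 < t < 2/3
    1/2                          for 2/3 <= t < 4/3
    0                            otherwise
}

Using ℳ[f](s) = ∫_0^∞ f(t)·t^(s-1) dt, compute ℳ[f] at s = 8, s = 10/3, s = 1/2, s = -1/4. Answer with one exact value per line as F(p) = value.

invert the common scale on t to get t on [0, 1); 1/2 on [1, 2)
cuts at 2/3: linearity sums the 2 kernel integrals
∫ over [0, 2/3) of 3*t/2·t^(s-1) joins the sum
segment [2/3, 4/3) carries 1/2; integrate it

F(8) = 36976/59049
F(10/3) = 14*18**(1/3)/1755 + 16*6**(2/3)/135
F(1/2) = -sqrt(6)/9 + 2*sqrt(3)/3
F(-1/4) = 2**(3/4)*3**(1/4)*(10 - 3*2**(3/4))/6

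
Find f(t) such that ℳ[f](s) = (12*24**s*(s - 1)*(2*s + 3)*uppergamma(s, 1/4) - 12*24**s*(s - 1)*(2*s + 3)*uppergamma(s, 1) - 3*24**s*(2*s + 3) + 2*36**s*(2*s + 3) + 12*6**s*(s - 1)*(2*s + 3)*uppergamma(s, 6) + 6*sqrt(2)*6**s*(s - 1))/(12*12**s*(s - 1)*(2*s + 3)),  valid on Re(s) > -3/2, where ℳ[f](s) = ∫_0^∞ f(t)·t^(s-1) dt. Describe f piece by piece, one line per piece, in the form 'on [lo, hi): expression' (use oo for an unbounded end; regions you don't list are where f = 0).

f breaks at 1/2, 2, 3 into 4 integrals to sum
∫ t**(3/2)·t^(s-1) over [0, 1/2)
over [1/2, 2), the kernel integral of exp(-t/2) enters the sum
[2, 3) adds the kernel integral of 1/(2*t)
segment 3 to ∞ holds exp(-2*t); add its integral

on [0, 1/2): t**(3/2)
on [1/2, 2): exp(-t/2)
on [2, 3): 1/(2*t)
on [3, oo): exp(-2*t)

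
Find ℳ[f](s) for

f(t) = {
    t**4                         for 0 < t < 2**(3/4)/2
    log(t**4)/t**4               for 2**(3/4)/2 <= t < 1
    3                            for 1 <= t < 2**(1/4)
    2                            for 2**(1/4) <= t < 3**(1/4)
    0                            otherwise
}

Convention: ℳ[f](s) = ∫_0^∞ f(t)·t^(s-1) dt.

invert the power substitution to get t**2 on [0, sqrt(2)/2); log(t**2)/t**2 on [sqrt(2)/2, 1); 3 on [1, sqrt(2)); …
peel off the power substitution: t on [0, 1/2); log(t)/t on [1/2, 1); 3 on [1, 2); …
treat the 4 regions marked off by 2**(3/4)/2, 1, 2**(1/4) separately and sum
[0, 2**(3/4)/2) adds the kernel integral of t**4
over [2**(3/4)/2, 1), the kernel integral of log(t**4)/t**4 enters the sum
the [1, 2**(1/4)) slice contributes ∫ 3·t^(s-1) dt
on [2**(1/4), 3**(1/4)): add ∫ 2·t^(s-1) dt

(2**(3/4)/2)**s*(-8*2**(s/4)*s*(s + 4) - 6*2**(s/4)*(s + 4)*(s**2 - 8*s + 16) + 2*2**(s/2)*(s + 4)*(s**2 - 8*s + 16) + 4*6**(s/4)*(s + 4)*(s**2 - 8*s + 16) + 4*s**2*(s + 4)*log(2) - 16*s*(s + 4)*log(2) + 16*s*(s + 4) + s*(s**2 - 8*s + 16))/(2*s*(s + 4)*(s**2 - 8*s + 16))
  Re(s) > -4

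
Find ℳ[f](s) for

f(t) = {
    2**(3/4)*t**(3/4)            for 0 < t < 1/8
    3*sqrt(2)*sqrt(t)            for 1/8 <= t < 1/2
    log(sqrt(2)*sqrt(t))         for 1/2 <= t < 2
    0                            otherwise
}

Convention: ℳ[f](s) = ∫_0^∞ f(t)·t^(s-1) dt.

2**(-3*s - 1)*(16**s*s*(2*s + 1)*(4*s + 3)*log(4) - 16**s*(2*s + 1)*(4*s + 3) + 2**(2*s + 2)*s**2*(12*s + 9) + 4**s*(2*s + 1)*(4*s + 3) + s**2*(-24*s - 18) + sqrt(2)*s**2*(4*s + 2))/(s**2*(2*s + 1)*(4*s + 3))
  Re(s) > -3/4

peel off the common scale on t: t**(3/4) on [0, 1/4); 3*sqrt(t) on [1/4, 1); log(sqrt(t)) on [1, 4)
undo the power substitution: t**(3/2) on [0, 1/2); 3*t on [1/2, 1); log(t) on [1, 2)
decompose at 1/8, 1/2; ℳ[f](s) sums the 3 pieces' integrals
segment 0 to 1/8 holds 2**(3/4)*t**(3/4); add its integral
segment 1/8 to 1/2 holds 3*sqrt(2)*sqrt(t); add its integral
on [1/2, 2) integrate f = log(sqrt(2)*sqrt(t)) against the kernel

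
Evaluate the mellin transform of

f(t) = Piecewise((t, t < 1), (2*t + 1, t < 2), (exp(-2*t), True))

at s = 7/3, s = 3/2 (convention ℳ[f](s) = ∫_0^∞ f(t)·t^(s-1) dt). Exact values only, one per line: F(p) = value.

summing 3 kernel integrals split by 1, 2 yields ℳ[f](s)
[0, 1) adds the kernel integral of t
between 1 and 2 the integrand is (2*t + 1)·t^(s-1)
segment 2 to ∞ holds exp(-2*t); add its integral

F(7/3) = -51/70 + 2**(2/3)*uppergamma(7/3, 4)/8 + 228*2**(1/3)/35
F(3/2) = -16/15 + sqrt(2)*sqrt(pi)*erfc(2)/8 + sqrt(2)*exp(-4)/2 + 68*sqrt(2)/15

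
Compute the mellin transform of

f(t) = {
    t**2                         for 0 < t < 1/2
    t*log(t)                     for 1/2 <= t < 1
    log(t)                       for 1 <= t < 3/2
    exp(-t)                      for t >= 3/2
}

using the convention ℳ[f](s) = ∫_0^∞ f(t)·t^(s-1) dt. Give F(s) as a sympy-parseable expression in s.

(4*2**s*s**2*(s + 2)*(s**2 + 2*s + 1)*uppergamma(s, 3/2) - 4*2**s*s**2*(s + 2) + 4*2**s*(s + 2)*(s**2 + 2*s + 1) + 3**s*s*(s + 2)*(-4*log(2) + 4*log(3))*(s**2 + 2*s + 1) - 4*3**s*(s + 2)*(s**2 + 2*s + 1) + s**3*(s + 2)*log(4) + s**2*(s + 2)*log(4) + 2*s**2*(s + 2) + s**2*(s**2 + 2*s + 1))/(4*2**s*s**2*(s + 2)*(s**2 + 2*s + 1))
  Re(s) > -2

f breaks at 1/2, 1, 3/2 into 4 integrals to sum
∫ over [0, 1/2) of t**2·t^(s-1) joins the sum
for t in [1/2, 1): the term is ∫ t*log(t)·t^(s-1)
[1, 3/2) adds the kernel integral of log(t)
for t in [3/2, ∞): the term is ∫ exp(-t)·t^(s-1)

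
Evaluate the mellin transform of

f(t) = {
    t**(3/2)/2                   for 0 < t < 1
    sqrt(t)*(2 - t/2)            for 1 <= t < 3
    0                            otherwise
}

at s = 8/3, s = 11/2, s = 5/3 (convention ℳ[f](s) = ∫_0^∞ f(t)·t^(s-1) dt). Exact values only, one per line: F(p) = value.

undo the shared t-power: t/2 on [0, 1); 2 - t/2 on [1, 3)
invert the common scale on t to get t on [0, 1/2); 2 - t on [1/2, 3/2)
split f at 1: ℳ[f](s) collects 2 kernel integrals
on [0, 1): add ∫ t**(3/2)/2·t^(s-1) dt
over [1, 3), the kernel integral of sqrt(t)*(2 - t/2) enters the sum

F(8/3) = -186/475 + 3483*3**(1/6)/475
F(11/2) = 3637/42
F(5/3) = -150/247 + 999*3**(1/6)/247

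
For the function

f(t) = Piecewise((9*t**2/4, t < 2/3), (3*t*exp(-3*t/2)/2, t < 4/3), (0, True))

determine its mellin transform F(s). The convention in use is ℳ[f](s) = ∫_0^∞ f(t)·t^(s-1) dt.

(2/3)**s*((s + 2)*uppergamma(s + 1, 1) - (s + 2)*uppergamma(s + 1, 2) + 1)/(s + 2)
  Re(s) > -2

undo the common scale on t: t**2 on [0, 1); t*exp(-t) on [1, 2)
invert the shared t-power to get t on [0, 1); exp(-t) on [1, 2)
decompose at 2/3; ℳ[f](s) sums the 2 pieces' integrals
∫ over [0, 2/3) of 9*t**2/4·t^(s-1) joins the sum
between 2/3 and 4/3 the integrand is 3*t*exp(-3*t/2)/2·t^(s-1)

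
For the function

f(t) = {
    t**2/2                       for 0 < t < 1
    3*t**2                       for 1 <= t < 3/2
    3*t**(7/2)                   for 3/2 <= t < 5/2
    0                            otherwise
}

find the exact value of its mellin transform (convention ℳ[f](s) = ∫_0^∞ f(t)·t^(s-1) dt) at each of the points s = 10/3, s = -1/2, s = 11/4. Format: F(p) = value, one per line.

the 3 pieces separated at 1, 3/2 each add one integral
[0, 1) adds the kernel integral of t**2/2
piece [1, 3/2): integrate 3*t**2 against the kernel
between 3/2 and 5/2 the integrand is 3*t**(7/2)·t^(s-1)

F(10/3) = -6561*2**(1/6)*3**(5/6)/2624 - 15/32 + 2187*2**(2/3)*3**(1/3)/1024 + 140625*2**(1/6)*5**(5/6)/2624
F(-1/2) = 3*sqrt(6)/2 + 127/12
F(11/4) = -2187*2**(3/4)*3**(1/4)/800 - 10/19 + 243*2**(1/4)*3**(3/4)/152 + 1875*2**(3/4)*5**(1/4)/32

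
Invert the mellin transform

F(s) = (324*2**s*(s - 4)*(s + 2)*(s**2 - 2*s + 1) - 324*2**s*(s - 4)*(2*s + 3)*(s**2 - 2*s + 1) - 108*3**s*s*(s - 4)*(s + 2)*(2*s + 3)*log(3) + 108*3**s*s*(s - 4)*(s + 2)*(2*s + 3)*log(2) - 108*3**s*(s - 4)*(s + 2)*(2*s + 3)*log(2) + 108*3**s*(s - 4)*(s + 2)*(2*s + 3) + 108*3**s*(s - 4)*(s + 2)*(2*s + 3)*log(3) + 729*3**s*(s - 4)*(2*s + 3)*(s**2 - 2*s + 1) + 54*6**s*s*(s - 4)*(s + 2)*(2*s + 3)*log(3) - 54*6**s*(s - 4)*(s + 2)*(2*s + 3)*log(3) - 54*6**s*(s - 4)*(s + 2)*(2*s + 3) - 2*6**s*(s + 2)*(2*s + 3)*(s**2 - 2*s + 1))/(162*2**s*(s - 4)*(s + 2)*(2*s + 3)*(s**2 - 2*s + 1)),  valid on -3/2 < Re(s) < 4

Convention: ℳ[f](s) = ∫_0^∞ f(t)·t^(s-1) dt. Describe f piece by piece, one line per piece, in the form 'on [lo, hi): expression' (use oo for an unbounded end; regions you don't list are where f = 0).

decompose at 1, 3/2, 3; ℳ[f](s) sums the 4 pieces' integrals
∫ t**(3/2)·t^(s-1) over [0, 1)
∫ over [1, 3/2) of 2*t**2·t^(s-1) joins the sum
piece [3/2, 3): integrate log(t)/t against the kernel
segment 3 to ∞ holds t**(-4); add its integral

on [0, 1): t**(3/2)
on [1, 3/2): 2*t**2
on [3/2, 3): log(t)/t
on [3, oo): t**(-4)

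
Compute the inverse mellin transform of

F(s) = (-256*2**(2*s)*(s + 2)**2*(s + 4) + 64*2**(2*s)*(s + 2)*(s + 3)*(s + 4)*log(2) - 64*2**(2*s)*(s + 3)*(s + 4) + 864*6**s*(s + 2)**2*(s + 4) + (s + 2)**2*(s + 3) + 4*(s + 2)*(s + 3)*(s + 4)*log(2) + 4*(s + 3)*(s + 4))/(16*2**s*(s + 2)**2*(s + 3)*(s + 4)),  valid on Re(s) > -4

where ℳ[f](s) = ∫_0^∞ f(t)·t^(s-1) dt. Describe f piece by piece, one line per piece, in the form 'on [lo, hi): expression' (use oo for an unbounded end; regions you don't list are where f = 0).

on [0, 1/2): t**4
on [1/2, 2): t**2*log(t)
on [2, 3): 2*t**3

the shared t-power comes off first: t**2 on [0, 1/2); log(t) on [1/2, 2); 2*t on [2, 3)
f breaks at 1/2, 2 into 3 integrals to sum
between 0 and 1/2 the integrand is t**4·t^(s-1)
segment [1/2, 2) carries t**2*log(t); integrate it
segment 2 to 3 holds 2*t**3; add its integral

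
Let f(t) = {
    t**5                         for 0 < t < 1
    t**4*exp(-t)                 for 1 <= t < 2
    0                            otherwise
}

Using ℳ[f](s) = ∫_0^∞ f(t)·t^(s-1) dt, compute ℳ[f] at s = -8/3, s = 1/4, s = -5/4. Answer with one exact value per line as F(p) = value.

F(-8/3) = -uppergamma(4/3, 2) + 3/7 + uppergamma(4/3, 1)
F(1/4) = -uppergamma(17/4, 2) + 4/21 + uppergamma(17/4, 1)
F(-5/4) = -uppergamma(11/4, 2) + 4/15 + uppergamma(11/4, 1)

the shared t-power comes off first: t**3 on [0, 1); t**2*exp(-t) on [1, 2)
reversing the shared t-power: t on [0, 1); exp(-t) on [1, 2)
summing 2 kernel integrals split by 1 yields ℳ[f](s)
between 0 and 1 the integrand is t**5·t^(s-1)
over [1, 2), the kernel integral of t**4*exp(-t) enters the sum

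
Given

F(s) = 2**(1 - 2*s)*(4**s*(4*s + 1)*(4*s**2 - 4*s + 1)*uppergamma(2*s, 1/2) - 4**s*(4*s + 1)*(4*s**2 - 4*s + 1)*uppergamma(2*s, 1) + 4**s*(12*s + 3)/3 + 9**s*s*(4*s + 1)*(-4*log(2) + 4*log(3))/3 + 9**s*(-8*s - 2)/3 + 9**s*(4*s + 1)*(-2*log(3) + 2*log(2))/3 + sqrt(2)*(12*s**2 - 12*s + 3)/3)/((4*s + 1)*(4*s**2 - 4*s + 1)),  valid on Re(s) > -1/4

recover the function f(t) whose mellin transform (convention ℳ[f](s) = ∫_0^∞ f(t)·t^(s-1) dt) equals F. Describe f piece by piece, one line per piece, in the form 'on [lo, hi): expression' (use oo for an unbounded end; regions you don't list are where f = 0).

on [0, 1/4): t**(1/4)
on [1/4, 1): exp(-sqrt(t))
on [1, 9/4): log(sqrt(t))/sqrt(t)

reversing the power substitution: sqrt(t) on [0, 1/2); exp(-t) on [1/2, 1); log(t)/t on [1, 3/2)
decompose at 1/4, 1; ℳ[f](s) sums the 3 pieces' integrals
segment 0 to 1/4 holds t**(1/4); add its integral
piece [1/4, 1): integrate exp(-sqrt(t)) against the kernel
the [1, 9/4) slice contributes ∫ log(sqrt(t))/sqrt(t)·t^(s-1) dt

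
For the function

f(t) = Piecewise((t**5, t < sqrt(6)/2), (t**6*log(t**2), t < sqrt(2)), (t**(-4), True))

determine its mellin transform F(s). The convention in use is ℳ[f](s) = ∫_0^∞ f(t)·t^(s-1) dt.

reversing the power substitution: t**(5/2) on [0, 3/2); t**3*log(t) on [3/2, 2); t**(-2) on [2, ∞)
peel off the shared t-power: sqrt(t) on [0, 3/2); t*log(t) on [3/2, 2); t**(-4) on [2, ∞)
summing 3 kernel integrals split by sqrt(6)/2, sqrt(2) yields ℳ[f](s)
[0, sqrt(6)/2) adds the kernel integral of t**5
∫ t**6*log(t**2)·t^(s-1) over [sqrt(6)/2, sqrt(2))
piece [sqrt(2), ∞): integrate t**(-4) against the kernel

(64*2**s*(s - 4)*(s + 4)*(s + 5)*log(2) - 128*2**s*(s - 4)*(s + 5) + 128*2**s*(s - 4)*(s + 5)*log(2) - 2*2**s*(s + 5)*(4*s + (s + 4)**2 + 20) + 3**(s/2)*(s - 4)*(s + 4)*(s + 5)*(-27*log(3) + 27*log(2)) + 3**(s/2)*(s - 4)*(s + 5)*(-54*log(3) + 54*log(2)) + 54*3**(s/2)*(s - 4)*(s + 5) + 9*3**(s/2)*sqrt(6)*(s - 4)*(4*s + (s + 4)**2 + 20))/(8*2**(s/2)*(s - 4)*(s + 5)*(4*s + (s + 4)**2 + 20))
  -5 < Re(s) < 4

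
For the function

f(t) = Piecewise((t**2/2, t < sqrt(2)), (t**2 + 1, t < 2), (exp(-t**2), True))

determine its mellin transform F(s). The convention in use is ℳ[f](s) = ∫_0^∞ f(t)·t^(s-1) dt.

(-4*2**(s/2)*s - 4*2**(s/2) + 10*2**s*s + 4*2**s + s**2*uppergamma(s/2, 4) + 2*s*uppergamma(s/2, 4))/(2*s*(s + 2))
  Re(s) > -2

undo the power substitution: t/2 on [0, 2); t + 1 on [2, 4); exp(-t) on [4, ∞)
invert the common scale on t to get t on [0, 1); 2*t + 1 on [1, 2); exp(-2*t) on [2, ∞)
along the cuts sqrt(2), 2, ℳ[f](s) splits into 3 integrals
∫ over [0, sqrt(2)) of t**2/2·t^(s-1) joins the sum
∫ (t**2 + 1)·t^(s-1) over [sqrt(2), 2)
[2, ∞) adds the kernel integral of exp(-t**2)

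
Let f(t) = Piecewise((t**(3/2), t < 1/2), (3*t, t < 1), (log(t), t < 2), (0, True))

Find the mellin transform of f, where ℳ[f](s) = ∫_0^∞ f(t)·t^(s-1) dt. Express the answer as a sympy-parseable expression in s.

slice at 1/2, 1, transform all 3 pieces, and sum them
∫ t**(3/2)·t^(s-1) over [0, 1/2)
[1/2, 1) adds the kernel integral of 3*t
piece [1, 2): integrate log(t) against the kernel

(-2*2**(2*s)*(s + 1)*(2*s + 3) + 6*2**s*s**2*(2*s + 3) + 2*2**s*(s + 1)*(2*s + 3) + 4**s*s*(s + 1)*(2*s + 3)*log(4) + sqrt(2)*s**2*(s + 1) - 3*s**2*(2*s + 3))/(2*2**s*s**2*(s + 1)*(2*s + 3))
  Re(s) > -3/2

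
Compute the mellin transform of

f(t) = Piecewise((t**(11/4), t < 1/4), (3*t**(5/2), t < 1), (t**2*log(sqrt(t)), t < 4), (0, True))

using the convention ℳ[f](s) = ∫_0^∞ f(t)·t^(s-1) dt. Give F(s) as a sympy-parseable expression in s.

the shared t-power comes off first: t**(3/4) on [0, 1/4); 3*sqrt(t) on [1/4, 1); log(sqrt(t)) on [1, 4)
strip the power substitution: t**(3/2) on [0, 1/2); 3*t on [1/2, 1); log(t) on [1, 2)
breakpoints 1/4, 1: one integral from each of the 3 segments
over [0, 1/4), the kernel integral of t**(11/4) enters the sum
[1/4, 1) adds the kernel integral of 3*t**(5/2)
segment 1 to 4 holds t**2*log(sqrt(t)); add its integral

2**(-2*s - 4)*(24*2**(2*s + 4)*(s + 2)**2*(4*s + 11) + 2*2**(2*s + 4)*(2*s + 5)*(4*s + 11) + 4*2**(4*s + 8)*(s + 2)*(2*s + 5)*(4*s + 11)*log(2) - 2*2**(4*s + 8)*(2*s + 5)*(4*s + 11) + 4*sqrt(2)*(s + 2)**2*(2*s + 5) - 12*(s + 2)**2*(4*s + 11))/(4*(s + 2)**2*(2*s + 5)*(4*s + 11))
  Re(s) > -11/4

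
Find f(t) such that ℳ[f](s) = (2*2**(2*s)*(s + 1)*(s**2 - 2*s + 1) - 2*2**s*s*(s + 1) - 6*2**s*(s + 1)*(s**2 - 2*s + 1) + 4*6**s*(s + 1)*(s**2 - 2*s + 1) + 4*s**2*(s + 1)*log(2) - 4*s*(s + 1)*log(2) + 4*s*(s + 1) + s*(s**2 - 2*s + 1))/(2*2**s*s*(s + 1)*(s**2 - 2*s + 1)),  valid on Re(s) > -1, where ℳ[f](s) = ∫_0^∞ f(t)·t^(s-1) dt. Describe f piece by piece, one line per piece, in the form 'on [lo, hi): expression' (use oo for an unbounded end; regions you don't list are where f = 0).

summing 4 kernel integrals split by 1/2, 1, 2 yields ℳ[f](s)
∫ over [0, 1/2) of t·t^(s-1) joins the sum
the [1/2, 1) slice contributes ∫ log(t)/t·t^(s-1) dt
on [1, 2): add ∫ 3·t^(s-1) dt
for t in [2, 3): the term is ∫ 2·t^(s-1)

on [0, 1/2): t
on [1/2, 1): log(t)/t
on [1, 2): 3
on [2, 3): 2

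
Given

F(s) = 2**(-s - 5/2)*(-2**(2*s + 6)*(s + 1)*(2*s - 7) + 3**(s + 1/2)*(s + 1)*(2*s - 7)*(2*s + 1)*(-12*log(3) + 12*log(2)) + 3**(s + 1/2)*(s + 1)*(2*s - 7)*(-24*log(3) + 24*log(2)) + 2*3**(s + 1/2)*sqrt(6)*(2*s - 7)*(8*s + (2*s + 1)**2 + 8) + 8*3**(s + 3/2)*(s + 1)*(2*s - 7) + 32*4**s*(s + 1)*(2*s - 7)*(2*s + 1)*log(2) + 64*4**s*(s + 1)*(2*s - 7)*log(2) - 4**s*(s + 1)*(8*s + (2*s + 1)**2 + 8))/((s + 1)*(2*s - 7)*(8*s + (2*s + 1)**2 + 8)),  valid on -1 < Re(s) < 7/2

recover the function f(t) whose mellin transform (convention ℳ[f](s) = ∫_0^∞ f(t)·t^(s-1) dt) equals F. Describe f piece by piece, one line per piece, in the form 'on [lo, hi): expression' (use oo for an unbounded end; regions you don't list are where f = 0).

undo the shared t-power: sqrt(t) on [0, 3/2); t*log(t) on [3/2, 2); t**(-4) on [2, ∞)
slice at 3/2, 2, transform all 3 pieces, and sum them
piece [0, 3/2): integrate t against the kernel
piece [3/2, 2): integrate t**(3/2)*log(t) against the kernel
piece [2, ∞): integrate t**(-7/2) against the kernel

on [0, 3/2): t
on [3/2, 2): t**(3/2)*log(t)
on [2, oo): t**(-7/2)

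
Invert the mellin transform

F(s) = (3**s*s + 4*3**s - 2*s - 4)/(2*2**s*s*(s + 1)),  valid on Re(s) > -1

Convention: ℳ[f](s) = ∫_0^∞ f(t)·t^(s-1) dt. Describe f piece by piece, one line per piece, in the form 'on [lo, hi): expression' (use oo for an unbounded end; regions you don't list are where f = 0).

the 2 pieces separated at 1/2 each add one integral
piece [0, 1/2): integrate t against the kernel
piece [1/2, 3/2): integrate (2 - t) against the kernel

on [0, 1/2): t
on [1/2, 3/2): 2 - t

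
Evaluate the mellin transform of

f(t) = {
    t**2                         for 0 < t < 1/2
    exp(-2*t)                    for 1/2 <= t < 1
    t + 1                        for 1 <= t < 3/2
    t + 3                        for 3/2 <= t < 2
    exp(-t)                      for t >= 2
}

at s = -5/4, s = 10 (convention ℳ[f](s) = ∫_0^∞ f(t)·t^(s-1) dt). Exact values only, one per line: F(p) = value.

summing 5 kernel integrals split by 1/2, 1, 3/2, 2 yields ℳ[f](s)
over [0, 1/2), the kernel integral of t**2 enters the sum
on [1/2, 1): add ∫ exp(-2*t)·t^(s-1) dt
on [1, 3/2) integrate f = (t + 1) against the kernel
between 3/2 and 2 the integrand is (t + 3)·t^(s-1)
∫ exp(-t)·t^(s-1) over [2, ∞)

F(-5/4) = 2**(1/4)*(-234*sqrt(2) - 180*uppergamma(-5/4, 2) + 45*2**(3/4)*uppergamma(-5/4, 2) + 180*uppergamma(-5/4, 1) + 60 + 32*3**(3/4) + 216*2**(3/4))/90
F(10) = (2604122400*E + 1302094759*exp(2) + 7241213675520)*exp(-2)/2703360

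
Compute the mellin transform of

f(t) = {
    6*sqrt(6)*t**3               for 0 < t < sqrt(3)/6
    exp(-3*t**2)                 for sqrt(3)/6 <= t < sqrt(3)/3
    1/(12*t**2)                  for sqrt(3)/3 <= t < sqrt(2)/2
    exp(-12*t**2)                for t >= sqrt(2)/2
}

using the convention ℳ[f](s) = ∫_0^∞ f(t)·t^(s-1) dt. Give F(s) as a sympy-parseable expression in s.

(sqrt(2)/6)**s*(-6*2**s*6**(s/2)*(s - 2)*(s + 3)*uppergamma(s/2, 1) + 6*6**(s/2)*(s - 2)*(s + 3)*uppergamma(s/2, 6) + 3*sqrt(2)*6**(s/2)*(s - 2) + 2*6**s*(s + 3) + 6*(2*sqrt(6))**s*(s - 2)*(s + 3)*uppergamma(s/2, 1/4) - 3*(2*sqrt(6))**s*(s + 3))/(12*2**s*(s - 2)*(s + 3))
  Re(s) > -3

peel off the common scale on t: 3*sqrt(6)*t**3/4 on [0, sqrt(3)/3); exp(-3*t**2/4) on [sqrt(3)/3, 2*sqrt(3)/3); 1/(3*t**2) on [2*sqrt(3)/3, sqrt(2)); …
invert the power substitution to get 3*sqrt(6)*t**(3/2)/4 on [0, 1/3); exp(-3*t/4) on [1/3, 4/3); 1/(3*t) on [4/3, 2); …
invert the common scale on t to get t**(3/2) on [0, 1/2); exp(-t/2) on [1/2, 2); 1/(2*t) on [2, 3); …
cuts at sqrt(3)/6, sqrt(3)/3, sqrt(2)/2: linearity sums the 4 kernel integrals
∫ 6*sqrt(6)*t**3·t^(s-1) over [0, sqrt(3)/6)
over [sqrt(3)/6, sqrt(3)/3), the kernel integral of exp(-3*t**2) enters the sum
[sqrt(3)/3, sqrt(2)/2) adds the kernel integral of 1/(12*t**2)
between sqrt(2)/2 and ∞ the integrand is exp(-12*t**2)·t^(s-1)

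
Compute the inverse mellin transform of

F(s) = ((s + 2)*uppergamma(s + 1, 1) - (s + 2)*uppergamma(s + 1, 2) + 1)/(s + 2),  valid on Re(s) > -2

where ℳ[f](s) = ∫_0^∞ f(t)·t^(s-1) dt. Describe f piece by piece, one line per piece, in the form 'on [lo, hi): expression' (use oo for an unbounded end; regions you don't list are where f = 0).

back out the power substitution: t**4 on [0, 1); t**2*exp(-t**2) on [1, sqrt(2))
the shared t-power comes off first: t**2 on [0, 1); exp(-t**2) on [1, sqrt(2))
reversing the power substitution: t on [0, 1); exp(-t) on [1, 2)
linearity at 1 turns ℳ[f](s) into 2 summed integrals
∫ t**2·t^(s-1) over [0, 1)
for t in [1, 2): the term is ∫ t*exp(-t)·t^(s-1)

on [0, 1): t**2
on [1, 2): t*exp(-t)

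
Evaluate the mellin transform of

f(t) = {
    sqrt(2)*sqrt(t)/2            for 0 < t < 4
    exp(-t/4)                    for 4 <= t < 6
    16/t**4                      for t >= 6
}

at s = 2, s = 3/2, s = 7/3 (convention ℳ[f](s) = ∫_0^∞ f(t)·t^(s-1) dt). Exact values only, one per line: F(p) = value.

back out the common scale on t: sqrt(t) on [0, 2); exp(-t/2) on [2, 3); t**(-4) on [3, ∞)
split f at 4, 6: ℳ[f](s) collects 3 kernel integrals
∫ sqrt(2)*sqrt(t)/2·t^(s-1) over [0, 4)
between 4 and 6 the integrand is exp(-t/4)·t^(s-1)
[6, ∞) adds the kernel integral of 16/t**4

F(2) = -40*exp(-3/2) + 2/9 + 32*sqrt(2)/5 + 32*exp(-1)
F(3/2) = -4*sqrt(6)*exp(-3/2) - 4*sqrt(pi)*erfc(sqrt(6)/2) + 4*sqrt(6)/135 + 4*sqrt(pi)*erfc(1) + 8*exp(-1) + 4*sqrt(2)
F(7/3) = -16*2**(2/3)*uppergamma(7/3, 3/2) + 4*6**(1/3)/15 + 192*2**(1/6)/17 + 16*2**(2/3)*uppergamma(7/3, 1)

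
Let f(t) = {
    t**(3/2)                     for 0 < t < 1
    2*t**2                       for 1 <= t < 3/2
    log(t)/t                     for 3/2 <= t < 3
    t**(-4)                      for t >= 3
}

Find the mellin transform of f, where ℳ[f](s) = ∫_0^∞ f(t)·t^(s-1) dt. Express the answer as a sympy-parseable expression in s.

(324*2**s*(s - 4)*(s + 2)*(s**2 - 2*s + 1) - 324*2**s*(s - 4)*(2*s + 3)*(s**2 - 2*s + 1) - 108*3**s*s*(s - 4)*(s + 2)*(2*s + 3)*log(3) + 108*3**s*s*(s - 4)*(s + 2)*(2*s + 3)*log(2) - 108*3**s*(s - 4)*(s + 2)*(2*s + 3)*log(2) + 108*3**s*(s - 4)*(s + 2)*(2*s + 3) + 108*3**s*(s - 4)*(s + 2)*(2*s + 3)*log(3) + 729*3**s*(s - 4)*(2*s + 3)*(s**2 - 2*s + 1) + 54*6**s*s*(s - 4)*(s + 2)*(2*s + 3)*log(3) - 54*6**s*(s - 4)*(s + 2)*(2*s + 3)*log(3) - 54*6**s*(s - 4)*(s + 2)*(2*s + 3) - 2*6**s*(s + 2)*(2*s + 3)*(s**2 - 2*s + 1))/(162*2**s*(s - 4)*(s + 2)*(2*s + 3)*(s**2 - 2*s + 1))
  -3/2 < Re(s) < 4

treat the 4 regions marked off by 1, 3/2, 3 separately and sum
∫ over [0, 1) of t**(3/2)·t^(s-1) joins the sum
piece [1, 3/2): integrate 2*t**2 against the kernel
∫ over [3/2, 3) of log(t)/t·t^(s-1) joins the sum
over [3, ∞), the kernel integral of t**(-4) enters the sum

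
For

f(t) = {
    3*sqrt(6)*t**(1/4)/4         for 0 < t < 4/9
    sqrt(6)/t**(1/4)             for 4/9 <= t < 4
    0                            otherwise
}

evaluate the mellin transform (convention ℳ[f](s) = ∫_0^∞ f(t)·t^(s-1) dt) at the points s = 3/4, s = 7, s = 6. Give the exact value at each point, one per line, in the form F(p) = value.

F(3/4) = 3*sqrt(6)
F(7) = -1015808/1248354909 + 65536*sqrt(3)/27
F(6) = -8192/3772575 + 16384*sqrt(3)/23

back out the power substitution: 3*sqrt(6)*sqrt(t)/4 on [0, 2/3); sqrt(6)/sqrt(t) on [2/3, 2)
back out the shared t-power: 3*sqrt(6)*t**(3/2)/4 on [0, 2/3); sqrt(6)*sqrt(t) on [2/3, 2)
invert the common scale on t to get t**(3/2) on [0, 1); 2*sqrt(t) on [1, 3)
slice at 4/9, transform all 2 pieces, and sum them
piece [0, 4/9): integrate 3*sqrt(6)*t**(1/4)/4 against the kernel
segment [4/9, 4) carries sqrt(6)/t**(1/4); integrate it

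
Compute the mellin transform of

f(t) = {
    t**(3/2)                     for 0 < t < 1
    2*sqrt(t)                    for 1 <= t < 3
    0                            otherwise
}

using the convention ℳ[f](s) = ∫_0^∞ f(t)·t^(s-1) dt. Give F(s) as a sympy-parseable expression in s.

treat the 2 regions marked off by 1 separately and sum
piece [0, 1): integrate t**(3/2) against the kernel
between 1 and 3 the integrand is 2*sqrt(t)·t^(s-1)

(4*sqrt(3)*3**s*(2*s + 3) - 4*s - 10)/((2*s + 1)*(2*s + 3))
  Re(s) > -3/2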